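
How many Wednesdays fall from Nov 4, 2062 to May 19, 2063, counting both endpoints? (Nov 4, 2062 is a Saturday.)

28

Nov 4, 2062 is a Saturday; the first Wednesday on or after it is Nov 8, 2062 (4 days later).
From Nov 8, 2062 to May 19, 2063: 22 + 31 + 31 + 28 + 31 + 30 + 19 = 192 days (rest of Nov, Dec, Jan, Feb, Mar, Apr, May).
192 ÷ 7 = 27 full weeks with remainder 3, so 27 more Wednesdays after the first → 28.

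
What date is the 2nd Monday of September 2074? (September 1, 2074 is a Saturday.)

September 10, 2074

September 2074 begins on a Saturday, so the first Monday is September 3 (2 days later).
The 2nd Monday is 1 weeks later: 3 + 7 = 10.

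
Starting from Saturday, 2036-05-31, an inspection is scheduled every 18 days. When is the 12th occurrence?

The 12th occurrence is 11 intervals after the first: 11 × 18 = 198 days after 2036-05-31.
May has 31 days — 0 days to the end of May leaves 198.
June has 30 days (168 left).
July has 31 days (137 left).
August has 31 days (106 left).
September has 30 days (76 left).
October has 31 days (45 left).
November has 30 days (15 left).
15 days into December → 2036-12-15.

2036-12-15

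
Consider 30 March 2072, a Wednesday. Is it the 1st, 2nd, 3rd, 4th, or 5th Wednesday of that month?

5th

Day 30 falls in week ⌈30/7⌉ of the month.
Days 1–7 hold the 1st Wednesday, 8–14 the 2nd, 15–21 the 3rd, 22–28 the 4th, 29–31 the 5th.
30 is in the range for the 5th.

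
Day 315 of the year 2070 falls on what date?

Nov 11, 2070

Jan has 31 days (315 − 31 = 284 remain).
Feb has 28 days (284 − 28 = 256 remain).
Mar has 31 days (256 − 31 = 225 remain).
Apr has 30 days (225 − 30 = 195 remain).
May has 31 days (195 − 31 = 164 remain).
Jun has 30 days (164 − 30 = 134 remain).
Jul has 31 days (134 − 31 = 103 remain).
Aug has 31 days (103 − 31 = 72 remain).
Sep has 30 days (72 − 30 = 42 remain).
Oct has 31 days (42 − 31 = 11 remain).
11 into Nov → Nov 11.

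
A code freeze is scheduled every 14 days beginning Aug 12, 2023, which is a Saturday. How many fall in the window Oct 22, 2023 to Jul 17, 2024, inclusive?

19

Occurrences land 14·i days after Aug 12, 2023 for i = 0, 1, 2, …
Oct 22, 2023 is 71 days after the start; 71 ÷ 14 = 5 remainder 1; since the remainder is 1, round up to i = 6. First occurrence in the window: #7 on Nov 4, 2023 (6×14 = 84 days in).
Jul 17, 2024 is 340 days after the start; 340 ÷ 14 = 24 remainder 4. Last occurrence in the window: #25 on Jul 13, 2024.
Occurrences #7 through #25: 19 in total.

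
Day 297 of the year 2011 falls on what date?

2011-10-24

January has 31 days (297 − 31 = 266 remain).
February has 28 days (266 − 28 = 238 remain).
March has 31 days (238 − 31 = 207 remain).
April has 30 days (207 − 30 = 177 remain).
May has 31 days (177 − 31 = 146 remain).
June has 30 days (146 − 30 = 116 remain).
July has 31 days (116 − 31 = 85 remain).
August has 31 days (85 − 31 = 54 remain).
September has 30 days (54 − 30 = 24 remain).
24 into October → October 24.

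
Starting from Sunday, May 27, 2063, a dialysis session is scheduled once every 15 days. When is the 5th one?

July 26, 2063

The 5th occurrence is 4 intervals after the first: 4 × 15 = 60 days after May 27, 2063.
May has 31 days — 4 days to the end of May leaves 56.
June has 30 days (26 left).
26 days into July → July 26, 2063.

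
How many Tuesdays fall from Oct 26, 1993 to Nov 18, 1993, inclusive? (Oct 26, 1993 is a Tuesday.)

Oct 26, 1993 is a Tuesday; the first Tuesday on or after it is Oct 26, 1993.
From Oct 26, 1993 to Nov 18, 1993: 5 + 18 = 23 days (rest of Oct, Nov).
23 ÷ 7 = 3 full weeks with remainder 2, so 3 more Tuesdays after the first → 4.

4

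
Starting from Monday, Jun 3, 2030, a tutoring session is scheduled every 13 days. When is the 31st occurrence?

The 31st occurrence is 30 intervals after the first: 30 × 13 = 390 days after Jun 3, 2030.
Jun has 30 days — 27 days to the end of Jun leaves 363.
Jul has 31 days (332 left).
Aug has 31 days (301 left).
Sep has 30 days (271 left).
Oct has 31 days (240 left).
Nov has 30 days (210 left).
Dec has 31 days (179 left).
Jan has 31 days (148 left).
Feb has 28 days (120 left).
Mar has 31 days (89 left).
Apr has 30 days (59 left).
May has 31 days (28 left).
28 days into Jun → Jun 28, 2031.

Jun 28, 2031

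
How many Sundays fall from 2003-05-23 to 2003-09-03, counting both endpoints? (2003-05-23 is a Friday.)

2003-05-23 is a Friday; the first Sunday on or after it is 2003-05-25 (2 days later).
From 2003-05-25 to 2003-09-03: 6 + 30 + 31 + 31 + 3 = 101 days (rest of May, June, July, August, September).
101 ÷ 7 = 14 full weeks with remainder 3, so 14 more Sundays after the first → 15.

15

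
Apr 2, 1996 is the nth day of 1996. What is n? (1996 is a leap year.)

Days in months before Apr: 31 + 29 + 31 = 91.
Plus 2 days into Apr → day 93.

93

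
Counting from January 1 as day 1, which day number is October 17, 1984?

Days in months before October: 31 + 29 + 31 + 30 + 31 + 30 + 31 + 31 + 30 = 274.
Plus 17 days into October → day 291.

291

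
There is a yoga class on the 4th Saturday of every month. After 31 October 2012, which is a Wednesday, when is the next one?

October 2012 starts on a Monday; its first Saturday is the 6th, so the 4th Saturday is the 27th — 27 October 2012.
That is not after 31 October 2012, so look at November 2012.
November 2012 starts on a Thursday; its first Saturday is the 3rd, so the 4th Saturday is the 24th — 24 November 2012.

24 November 2012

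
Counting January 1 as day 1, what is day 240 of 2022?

January has 31 days (240 − 31 = 209 remain).
February has 28 days (209 − 28 = 181 remain).
March has 31 days (181 − 31 = 150 remain).
April has 30 days (150 − 30 = 120 remain).
May has 31 days (120 − 31 = 89 remain).
June has 30 days (89 − 30 = 59 remain).
July has 31 days (59 − 31 = 28 remain).
28 into August → August 28.

August 28, 2022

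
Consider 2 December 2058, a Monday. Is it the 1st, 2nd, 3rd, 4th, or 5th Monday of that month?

Day 2 falls in week ⌈2/7⌉ of the month.
Days 1–7 hold the 1st Monday, 8–14 the 2nd, 15–21 the 3rd, 22–28 the 4th, 29–31 the 5th.
2 is in the range for the 1st.

1st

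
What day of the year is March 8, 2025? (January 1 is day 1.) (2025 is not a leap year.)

67

Days in months before March: 31 + 28 = 59.
Plus 8 days into March → day 67.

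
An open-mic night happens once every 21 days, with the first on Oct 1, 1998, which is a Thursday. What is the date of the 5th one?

The 5th occurrence is 4 intervals after the first: 4 × 21 = 84 days after Oct 1, 1998.
Oct has 31 days — 30 days to the end of Oct leaves 54.
Nov has 30 days (24 left).
24 days into Dec → Dec 24, 1998.

Dec 24, 1998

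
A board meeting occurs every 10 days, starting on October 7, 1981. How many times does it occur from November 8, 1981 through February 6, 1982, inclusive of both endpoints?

9

Occurrences land 10·i days after October 7, 1981 for i = 0, 1, 2, …
November 8, 1981 is 32 days after the start; 32 ÷ 10 = 3 remainder 2; since the remainder is 2, round up to i = 4. First occurrence in the window: #5 on November 16, 1981 (4×10 = 40 days in).
February 6, 1982 is 122 days after the start; 122 ÷ 10 = 12 remainder 2. Last occurrence in the window: #13 on February 4, 1982.
Occurrences #5 through #13: 9 in total.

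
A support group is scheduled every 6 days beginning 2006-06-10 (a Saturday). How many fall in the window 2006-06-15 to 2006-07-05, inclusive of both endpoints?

Occurrences land 6·i days after 2006-06-10 for i = 0, 1, 2, …
2006-06-15 is 5 days after the start; 5 ÷ 6 = 0 remainder 5; since the remainder is 5, round up to i = 1. First occurrence in the window: #2 on 2006-06-16 (1×6 = 6 days in).
2006-07-05 is 25 days after the start; 25 ÷ 6 = 4 remainder 1. Last occurrence in the window: #5 on 2006-07-04.
Occurrences #2 through #5: 4 in total.

4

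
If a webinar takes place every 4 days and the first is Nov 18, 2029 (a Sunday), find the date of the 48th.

The 48th occurrence is 47 intervals after the first: 47 × 4 = 188 days after Nov 18, 2029.
Nov has 30 days — 12 days to the end of Nov leaves 176.
Dec has 31 days (145 left).
Jan has 31 days (114 left).
Feb has 28 days (86 left).
Mar has 31 days (55 left).
Apr has 30 days (25 left).
25 days into May → May 25, 2030.

May 25, 2030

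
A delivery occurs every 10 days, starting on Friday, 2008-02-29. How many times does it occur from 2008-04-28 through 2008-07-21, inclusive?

Occurrences land 10·i days after 2008-02-29 for i = 0, 1, 2, …
2008-04-28 is 59 days after the start; 59 ÷ 10 = 5 remainder 9; since the remainder is 9, round up to i = 6. First occurrence in the window: #7 on 2008-04-29 (6×10 = 60 days in).
2008-07-21 is 143 days after the start; 143 ÷ 10 = 14 remainder 3. Last occurrence in the window: #15 on 2008-07-18.
Occurrences #7 through #15: 9 in total.

9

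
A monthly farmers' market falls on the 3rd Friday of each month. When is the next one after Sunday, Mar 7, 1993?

Mar 1993 starts on a Monday; its first Friday is the 5th, so the 3rd Friday is the 19th — Mar 19, 1993.
Mar 19, 1993 is after Mar 7, 1993, so that is the next one.

Mar 19, 1993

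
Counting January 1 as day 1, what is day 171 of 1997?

January has 31 days (171 − 31 = 140 remain).
February has 28 days (140 − 28 = 112 remain).
March has 31 days (112 − 31 = 81 remain).
April has 30 days (81 − 30 = 51 remain).
May has 31 days (51 − 31 = 20 remain).
20 into June → June 20.

June 20, 1997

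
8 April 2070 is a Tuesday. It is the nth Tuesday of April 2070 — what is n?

2nd

Day 8 falls in week ⌈8/7⌉ of the month.
Days 1–7 hold the 1st Tuesday, 8–14 the 2nd, 15–21 the 3rd, 22–28 the 4th, 29–31 the 5th.
8 is in the range for the 2nd.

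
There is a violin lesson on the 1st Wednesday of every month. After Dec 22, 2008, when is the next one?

Dec 2008 starts on a Monday, so its 1st Wednesday is Dec 3, 2008 (2 days in).
That is not after Dec 22, 2008, so look at Jan 2009.
Jan 2009 starts on a Thursday, so its 1st Wednesday is Jan 7, 2009 (6 days in).

Jan 7, 2009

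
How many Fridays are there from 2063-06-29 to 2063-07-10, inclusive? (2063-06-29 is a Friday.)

2

2063-06-29 is a Friday; the first Friday on or after it is 2063-06-29.
From 2063-06-29 to 2063-07-10: 1 + 10 = 11 days (rest of June, July).
11 ÷ 7 = 1 full weeks with remainder 4, so 1 more Fridays after the first → 2.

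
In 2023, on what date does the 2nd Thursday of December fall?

2023-12-14

The first Thursday of December 2023 is December 7.
The 2nd Thursday is 1 weeks later: 7 + 7 = 14.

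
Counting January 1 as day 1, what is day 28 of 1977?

Jan 28, 1977

28 into Jan → Jan 28.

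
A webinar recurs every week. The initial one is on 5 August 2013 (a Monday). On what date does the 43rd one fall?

26 May 2014

The 43rd occurrence is 42 intervals after the first: 42 × 7 = 294 days after 5 August 2013.
August has 31 days — 26 days to the end of August leaves 268.
September has 30 days (238 left).
October has 31 days (207 left).
November has 30 days (177 left).
December has 31 days (146 left).
January has 31 days (115 left).
February has 28 days (87 left).
March has 31 days (56 left).
April has 30 days (26 left).
26 days into May → 26 May 2014.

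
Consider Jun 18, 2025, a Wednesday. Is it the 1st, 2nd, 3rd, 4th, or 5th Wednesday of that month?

3rd

Day 18 falls in week ⌈18/7⌉ of the month.
Days 1–7 hold the 1st Wednesday, 8–14 the 2nd, 15–21 the 3rd, 22–28 the 4th, 29–31 the 5th.
18 is in the range for the 3rd.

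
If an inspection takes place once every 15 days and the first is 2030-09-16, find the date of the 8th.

The 8th occurrence is 7 intervals after the first: 7 × 15 = 105 days after 2030-09-16.
September has 30 days — 14 days to the end of September leaves 91.
October has 31 days (60 left).
November has 30 days (30 left).
30 days into December → 2030-12-30.

2030-12-30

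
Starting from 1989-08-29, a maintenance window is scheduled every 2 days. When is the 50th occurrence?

1989-12-05

The 50th occurrence is 49 intervals after the first: 49 × 2 = 98 days after 1989-08-29.
August has 31 days — 2 days to the end of August leaves 96.
September has 30 days (66 left).
October has 31 days (35 left).
November has 30 days (5 left).
5 days into December → 1989-12-05.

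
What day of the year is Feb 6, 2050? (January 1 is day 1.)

Days in months before Feb: 31 = 31.
Plus 6 days into Feb → day 37.

37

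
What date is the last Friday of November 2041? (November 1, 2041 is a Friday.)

November 2041 begins on a Friday, so the first Friday is November 1.
November 2041 has 30 days. Adding weeks: 1, 8, 15, 22, 29 — the last one ≤ 30 is the 29th.

2041-11-29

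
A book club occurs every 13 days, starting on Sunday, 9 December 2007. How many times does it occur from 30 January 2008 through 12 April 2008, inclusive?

6

Occurrences land 13·i days after 9 December 2007 for i = 0, 1, 2, …
30 January 2008 is 52 days after the start; 52 ÷ 13 = 4 remainder 0. First occurrence in the window: #5 on 30 January 2008 (4×13 = 52 days in).
12 April 2008 is 125 days after the start; 125 ÷ 13 = 9 remainder 8. Last occurrence in the window: #10 on 4 April 2008.
Occurrences #5 through #10: 6 in total.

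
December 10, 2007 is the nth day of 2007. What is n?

Days in months before December: 31 + 28 + 31 + 30 + 31 + 30 + 31 + 31 + 30 + 31 + 30 = 334.
Plus 10 days into December → day 344.

344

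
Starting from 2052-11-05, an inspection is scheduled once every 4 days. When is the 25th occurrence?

2053-02-09

The 25th occurrence is 24 intervals after the first: 24 × 4 = 96 days after 2052-11-05.
November has 30 days — 25 days to the end of November leaves 71.
December has 31 days (40 left).
January has 31 days (9 left).
9 days into February → 2053-02-09.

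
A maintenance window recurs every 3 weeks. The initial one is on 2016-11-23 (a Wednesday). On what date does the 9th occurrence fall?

The 9th occurrence is 8 intervals after the first: 8 × 21 = 168 days after 2016-11-23.
November has 30 days — 7 days to the end of November leaves 161.
December has 31 days (130 left).
January has 31 days (99 left).
February has 28 days (71 left).
March has 31 days (40 left).
April has 30 days (10 left).
10 days into May → 2017-05-10.

2017-05-10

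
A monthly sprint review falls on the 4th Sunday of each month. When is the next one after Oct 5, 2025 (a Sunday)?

Oct 26, 2025

Oct 2025 starts on a Wednesday; its first Sunday is the 5th, so the 4th Sunday is the 26th — Oct 26, 2025.
Oct 26, 2025 is after Oct 5, 2025, so that is the next one.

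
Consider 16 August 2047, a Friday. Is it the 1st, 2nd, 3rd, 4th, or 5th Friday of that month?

3rd

Day 16 falls in week ⌈16/7⌉ of the month.
Days 1–7 hold the 1st Friday, 8–14 the 2nd, 15–21 the 3rd, 22–28 the 4th, 29–31 the 5th.
16 is in the range for the 3rd.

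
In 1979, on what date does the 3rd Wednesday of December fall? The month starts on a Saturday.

December 1979 begins on a Saturday, so the first Wednesday is December 5 (4 days later).
The 3rd Wednesday is 2 weeks later: 5 + 14 = 19.

1979-12-19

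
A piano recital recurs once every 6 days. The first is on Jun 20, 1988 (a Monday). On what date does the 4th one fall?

The 4th occurrence is 3 intervals after the first: 3 × 6 = 18 days after Jun 20, 1988.
Jun has 30 days — 10 days to the end of Jun leaves 8.
8 days into Jul → Jul 8, 1988.

Jul 8, 1988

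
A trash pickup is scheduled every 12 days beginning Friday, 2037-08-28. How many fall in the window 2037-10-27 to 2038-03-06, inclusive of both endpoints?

Occurrences land 12·i days after 2037-08-28 for i = 0, 1, 2, …
2037-10-27 is 60 days after the start; 60 ÷ 12 = 5 remainder 0. First occurrence in the window: #6 on 2037-10-27 (5×12 = 60 days in).
2038-03-06 is 190 days after the start; 190 ÷ 12 = 15 remainder 10. Last occurrence in the window: #16 on 2038-02-24.
Occurrences #6 through #16: 11 in total.

11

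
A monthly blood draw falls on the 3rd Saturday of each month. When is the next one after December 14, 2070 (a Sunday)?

December 20, 2070

December 2070 starts on a Monday; its first Saturday is the 6th, so the 3rd Saturday is the 20th — December 20, 2070.
December 20, 2070 is after December 14, 2070, so that is the next one.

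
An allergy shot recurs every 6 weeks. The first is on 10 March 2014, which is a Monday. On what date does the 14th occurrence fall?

7 September 2015

The 14th occurrence is 13 intervals after the first: 13 × 42 = 546 days after 10 March 2014.
March has 31 days — 21 days to the end of March leaves 525.
From end of March to end of 2014 is 275 days (250 left).
January has 31 days (219 left).
February has 28 days (191 left).
March has 31 days (160 left).
April has 30 days (130 left).
May has 31 days (99 left).
June has 30 days (69 left).
July has 31 days (38 left).
August has 31 days (7 left).
7 days into September → 7 September 2015.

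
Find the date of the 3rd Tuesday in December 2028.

The first Tuesday of December 2028 is December 5.
The 3rd Tuesday is 2 weeks later: 5 + 14 = 19.

2028-12-19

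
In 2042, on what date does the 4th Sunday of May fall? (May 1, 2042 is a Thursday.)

May 25, 2042

May 2042 begins on a Thursday, so the first Sunday is May 4 (3 days later).
The 4th Sunday is 3 weeks later: 4 + 21 = 25.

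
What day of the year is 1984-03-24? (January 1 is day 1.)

Days in months before March: 31 + 29 = 60.
Plus 24 days into March → day 84.

84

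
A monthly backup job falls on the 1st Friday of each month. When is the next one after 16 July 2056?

4 August 2056

July 2056 starts on a Saturday, so its 1st Friday is 7 July 2056 (6 days in).
That is not after 16 July 2056, so look at August 2056.
August 2056 starts on a Tuesday, so its 1st Friday is 4 August 2056 (3 days in).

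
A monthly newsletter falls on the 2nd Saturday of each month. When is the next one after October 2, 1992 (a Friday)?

October 10, 1992

October 1992 starts on a Thursday; its first Saturday is the 3rd, so the 2nd Saturday is the 10th — October 10, 1992.
October 10, 1992 is after October 2, 1992, so that is the next one.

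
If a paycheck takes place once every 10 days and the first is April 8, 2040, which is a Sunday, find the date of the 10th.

The 10th occurrence is 9 intervals after the first: 9 × 10 = 90 days after April 8, 2040.
April has 30 days — 22 days to the end of April leaves 68.
May has 31 days (37 left).
June has 30 days (7 left).
7 days into July → July 7, 2040.

July 7, 2040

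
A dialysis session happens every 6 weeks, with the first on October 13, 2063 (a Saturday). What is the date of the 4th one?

February 16, 2064

The 4th occurrence is 3 intervals after the first: 3 × 42 = 126 days after October 13, 2063.
October has 31 days — 18 days to the end of October leaves 108.
November has 30 days (78 left).
December has 31 days (47 left).
January has 31 days (16 left).
16 days into February → February 16, 2064.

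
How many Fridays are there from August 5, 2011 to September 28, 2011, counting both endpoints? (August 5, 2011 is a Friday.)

8

August 5, 2011 is a Friday; the first Friday on or after it is August 5, 2011.
From August 5, 2011 to September 28, 2011: 26 + 28 = 54 days (rest of August, September).
54 ÷ 7 = 7 full weeks with remainder 5, so 7 more Fridays after the first → 8.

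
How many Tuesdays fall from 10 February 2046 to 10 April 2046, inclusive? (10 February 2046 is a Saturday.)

9

10 February 2046 is a Saturday; the first Tuesday on or after it is 13 February 2046 (3 days later).
From 13 February 2046 to 10 April 2046: 15 + 31 + 10 = 56 days (rest of February, March, April).
56 ÷ 7 = 8 full weeks with remainder 0, so 8 more Tuesdays after the first → 9.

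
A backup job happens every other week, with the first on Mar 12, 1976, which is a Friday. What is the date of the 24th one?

The 24th occurrence is 23 intervals after the first: 23 × 14 = 322 days after Mar 12, 1976.
Mar has 31 days — 19 days to the end of Mar leaves 303.
Apr has 30 days (273 left).
May has 31 days (242 left).
Jun has 30 days (212 left).
Jul has 31 days (181 left).
Aug has 31 days (150 left).
Sep has 30 days (120 left).
Oct has 31 days (89 left).
Nov has 30 days (59 left).
Dec has 31 days (28 left).
28 days into Jan → Jan 28, 1977.

Jan 28, 1977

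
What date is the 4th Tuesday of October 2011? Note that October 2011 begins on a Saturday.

October 25, 2011

October 2011 begins on a Saturday, so the first Tuesday is October 4 (3 days later).
The 4th Tuesday is 3 weeks later: 4 + 21 = 25.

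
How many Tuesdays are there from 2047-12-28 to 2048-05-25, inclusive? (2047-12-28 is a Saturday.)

21

2047-12-28 is a Saturday; the first Tuesday on or after it is 2047-12-31 (3 days later).
From 2047-12-31 to 2048-05-25: 0 + 31 + 29 + 31 + 30 + 25 = 146 days (rest of December, January, February, March, April, May).
146 ÷ 7 = 20 full weeks with remainder 6, so 20 more Tuesdays after the first → 21.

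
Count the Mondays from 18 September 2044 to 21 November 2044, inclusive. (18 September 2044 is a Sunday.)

10

18 September 2044 is a Sunday; the first Monday on or after it is 19 September 2044 (1 day later).
From 19 September 2044 to 21 November 2044: 11 + 31 + 21 = 63 days (rest of September, October, November).
63 ÷ 7 = 9 full weeks with remainder 0, so 9 more Mondays after the first → 10.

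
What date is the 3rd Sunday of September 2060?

The first Sunday of September 2060 is September 5.
The 3rd Sunday is 2 weeks later: 5 + 14 = 19.

2060-09-19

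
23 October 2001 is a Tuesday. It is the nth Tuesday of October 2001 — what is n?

4th

Day 23 falls in week ⌈23/7⌉ of the month.
Days 1–7 hold the 1st Tuesday, 8–14 the 2nd, 15–21 the 3rd, 22–28 the 4th, 29–31 the 5th.
23 is in the range for the 4th.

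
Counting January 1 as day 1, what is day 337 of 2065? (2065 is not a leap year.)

2065-12-03

January has 31 days (337 − 31 = 306 remain).
February has 28 days (306 − 28 = 278 remain).
March has 31 days (278 − 31 = 247 remain).
April has 30 days (247 − 30 = 217 remain).
May has 31 days (217 − 31 = 186 remain).
June has 30 days (186 − 30 = 156 remain).
July has 31 days (156 − 31 = 125 remain).
August has 31 days (125 − 31 = 94 remain).
September has 30 days (94 − 30 = 64 remain).
October has 31 days (64 − 31 = 33 remain).
November has 30 days (33 − 30 = 3 remain).
3 into December → December 3.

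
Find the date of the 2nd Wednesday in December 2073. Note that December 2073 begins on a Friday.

13 December 2073

December 2073 begins on a Friday, so the first Wednesday is December 6 (5 days later).
The 2nd Wednesday is 1 weeks later: 6 + 7 = 13.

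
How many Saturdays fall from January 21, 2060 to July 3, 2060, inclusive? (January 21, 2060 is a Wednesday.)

24

January 21, 2060 is a Wednesday; the first Saturday on or after it is January 24, 2060 (3 days later).
From January 24, 2060 to July 3, 2060: 7 + 29 + 31 + 30 + 31 + 30 + 3 = 161 days (rest of January, February, March, April, May, June, July).
161 ÷ 7 = 23 full weeks with remainder 0, so 23 more Saturdays after the first → 24.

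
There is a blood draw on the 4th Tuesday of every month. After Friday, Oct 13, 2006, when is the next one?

Oct 24, 2006

Oct 2006 starts on a Sunday; its first Tuesday is the 3rd, so the 4th Tuesday is the 24th — Oct 24, 2006.
Oct 24, 2006 is after Oct 13, 2006, so that is the next one.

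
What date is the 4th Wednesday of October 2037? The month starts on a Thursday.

October 2037 begins on a Thursday, so the first Wednesday is October 7 (6 days later).
The 4th Wednesday is 3 weeks later: 7 + 21 = 28.

2037-10-28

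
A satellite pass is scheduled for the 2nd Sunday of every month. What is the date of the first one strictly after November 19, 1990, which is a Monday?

December 9, 1990

November 1990 starts on a Thursday; its first Sunday is the 4th, so the 2nd Sunday is the 11th — November 11, 1990.
That is not after November 19, 1990, so look at December 1990.
December 1990 starts on a Saturday; its first Sunday is the 2nd, so the 2nd Sunday is the 9th — December 9, 1990.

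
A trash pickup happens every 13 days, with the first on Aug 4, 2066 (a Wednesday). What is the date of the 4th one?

The 4th occurrence is 3 intervals after the first: 3 × 13 = 39 days after Aug 4, 2066.
Aug has 31 days — 27 days to the end of Aug leaves 12.
12 days into Sep → Sep 12, 2066.

Sep 12, 2066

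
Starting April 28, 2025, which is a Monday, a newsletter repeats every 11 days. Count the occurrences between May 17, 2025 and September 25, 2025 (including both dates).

12

Occurrences land 11·i days after April 28, 2025 for i = 0, 1, 2, …
May 17, 2025 is 19 days after the start; 19 ÷ 11 = 1 remainder 8; since the remainder is 8, round up to i = 2. First occurrence in the window: #3 on May 20, 2025 (2×11 = 22 days in).
September 25, 2025 is 150 days after the start; 150 ÷ 11 = 13 remainder 7. Last occurrence in the window: #14 on September 18, 2025.
Occurrences #3 through #14: 12 in total.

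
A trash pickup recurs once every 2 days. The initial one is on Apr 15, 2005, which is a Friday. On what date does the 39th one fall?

Jun 30, 2005

The 39th occurrence is 38 intervals after the first: 38 × 2 = 76 days after Apr 15, 2005.
Apr has 30 days — 15 days to the end of Apr leaves 61.
May has 31 days (30 left).
30 days into Jun → Jun 30, 2005.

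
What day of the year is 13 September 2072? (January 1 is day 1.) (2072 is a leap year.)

Days in months before September: 31 + 29 + 31 + 30 + 31 + 30 + 31 + 31 = 244.
Plus 13 days into September → day 257.

257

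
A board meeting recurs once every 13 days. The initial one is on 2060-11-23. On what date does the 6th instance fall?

The 6th occurrence is 5 intervals after the first: 5 × 13 = 65 days after 2060-11-23.
November has 30 days — 7 days to the end of November leaves 58.
December has 31 days (27 left).
27 days into January → 2061-01-27.

2061-01-27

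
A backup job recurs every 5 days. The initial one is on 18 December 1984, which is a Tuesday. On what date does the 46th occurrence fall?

The 46th occurrence is 45 intervals after the first: 45 × 5 = 225 days after 18 December 1984.
December has 31 days — 13 days to the end of December leaves 212.
January has 31 days (181 left).
February has 28 days (153 left).
March has 31 days (122 left).
April has 30 days (92 left).
May has 31 days (61 left).
June has 30 days (31 left).
31 days into July → 31 July 1985.

31 July 1985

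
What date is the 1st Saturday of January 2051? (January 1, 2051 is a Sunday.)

January 2051 begins on a Sunday, so the first Saturday is January 7 (6 days later).

January 7, 2051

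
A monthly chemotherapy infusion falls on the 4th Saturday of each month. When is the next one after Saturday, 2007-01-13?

January 2007 starts on a Monday; its first Saturday is the 6th, so the 4th Saturday is the 27th — 2007-01-27.
2007-01-27 is after 2007-01-13, so that is the next one.

2007-01-27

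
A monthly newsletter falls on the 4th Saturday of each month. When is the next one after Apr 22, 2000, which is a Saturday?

May 27, 2000

Apr 2000 starts on a Saturday; its first Saturday is the 1st, so the 4th Saturday is the 22nd — Apr 22, 2000.
That is not after Apr 22, 2000, so look at May 2000.
May 2000 starts on a Monday; its first Saturday is the 6th, so the 4th Saturday is the 27th — May 27, 2000.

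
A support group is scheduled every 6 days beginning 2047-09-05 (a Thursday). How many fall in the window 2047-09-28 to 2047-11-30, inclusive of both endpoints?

11

Occurrences land 6·i days after 2047-09-05 for i = 0, 1, 2, …
2047-09-28 is 23 days after the start; 23 ÷ 6 = 3 remainder 5; since the remainder is 5, round up to i = 4. First occurrence in the window: #5 on 2047-09-29 (4×6 = 24 days in).
2047-11-30 is 86 days after the start; 86 ÷ 6 = 14 remainder 2. Last occurrence in the window: #15 on 2047-11-28.
Occurrences #5 through #15: 11 in total.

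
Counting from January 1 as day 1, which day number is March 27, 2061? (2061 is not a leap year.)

Days in months before March: 31 + 28 = 59.
Plus 27 days into March → day 86.

86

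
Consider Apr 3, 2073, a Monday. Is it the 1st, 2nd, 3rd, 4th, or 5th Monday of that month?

1st

Day 3 falls in week ⌈3/7⌉ of the month.
Days 1–7 hold the 1st Monday, 8–14 the 2nd, 15–21 the 3rd, 22–28 the 4th, 29–31 the 5th.
3 is in the range for the 1st.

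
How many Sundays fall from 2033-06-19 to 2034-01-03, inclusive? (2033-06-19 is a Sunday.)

2033-06-19 is a Sunday; the first Sunday on or after it is 2033-06-19.
From 2033-06-19 to 2034-01-03: 11 + 31 + 31 + 30 + 31 + 30 + 31 + 3 = 198 days (rest of June, July, August, September, October, November, December, January).
198 ÷ 7 = 28 full weeks with remainder 2, so 28 more Sundays after the first → 29.

29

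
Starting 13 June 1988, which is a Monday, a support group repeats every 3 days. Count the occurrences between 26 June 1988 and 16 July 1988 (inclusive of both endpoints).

Occurrences land 3·i days after 13 June 1988 for i = 0, 1, 2, …
26 June 1988 is 13 days after the start; 13 ÷ 3 = 4 remainder 1; since the remainder is 1, round up to i = 5. First occurrence in the window: #6 on 28 June 1988 (5×3 = 15 days in).
16 July 1988 is 33 days after the start; 33 ÷ 3 = 11 remainder 0. Last occurrence in the window: #12 on 16 July 1988.
Occurrences #6 through #12: 7 in total.

7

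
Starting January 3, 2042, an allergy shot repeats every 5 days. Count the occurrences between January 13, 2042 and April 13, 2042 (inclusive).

Occurrences land 5·i days after January 3, 2042 for i = 0, 1, 2, …
January 13, 2042 is 10 days after the start; 10 ÷ 5 = 2 remainder 0. First occurrence in the window: #3 on January 13, 2042 (2×5 = 10 days in).
April 13, 2042 is 100 days after the start; 100 ÷ 5 = 20 remainder 0. Last occurrence in the window: #21 on April 13, 2042.
Occurrences #3 through #21: 19 in total.

19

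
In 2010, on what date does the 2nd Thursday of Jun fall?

Jun 10, 2010

Jun 2010 begins on a Tuesday, so the first Thursday is Jun 3 (2 days later).
The 2nd Thursday is 1 weeks later: 3 + 7 = 10.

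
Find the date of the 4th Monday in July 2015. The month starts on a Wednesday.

2015-07-27

July 2015 begins on a Wednesday, so the first Monday is July 6 (5 days later).
The 4th Monday is 3 weeks later: 6 + 21 = 27.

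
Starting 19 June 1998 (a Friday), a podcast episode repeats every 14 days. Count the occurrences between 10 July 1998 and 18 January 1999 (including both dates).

14

Occurrences land 14·i days after 19 June 1998 for i = 0, 1, 2, …
10 July 1998 is 21 days after the start; 21 ÷ 14 = 1 remainder 7; since the remainder is 7, round up to i = 2. First occurrence in the window: #3 on 17 July 1998 (2×14 = 28 days in).
18 January 1999 is 213 days after the start; 213 ÷ 14 = 15 remainder 3. Last occurrence in the window: #16 on 15 January 1999.
Occurrences #3 through #16: 14 in total.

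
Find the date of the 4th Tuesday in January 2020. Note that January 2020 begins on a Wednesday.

January 2020 begins on a Wednesday, so the first Tuesday is January 7 (6 days later).
The 4th Tuesday is 3 weeks later: 7 + 21 = 28.

2020-01-28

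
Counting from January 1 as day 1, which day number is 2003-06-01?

Days in months before June: 31 + 28 + 31 + 30 + 31 = 151.
Plus 1 day into June → day 152.

152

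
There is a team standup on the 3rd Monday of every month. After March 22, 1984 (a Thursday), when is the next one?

March 1984 starts on a Thursday; its first Monday is the 5th, so the 3rd Monday is the 19th — March 19, 1984.
That is not after March 22, 1984, so look at April 1984.
April 1984 starts on a Sunday; its first Monday is the 2nd, so the 3rd Monday is the 16th — April 16, 1984.

April 16, 1984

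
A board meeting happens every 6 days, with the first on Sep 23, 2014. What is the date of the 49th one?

Jul 8, 2015

The 49th occurrence is 48 intervals after the first: 48 × 6 = 288 days after Sep 23, 2014.
Sep has 30 days — 7 days to the end of Sep leaves 281.
Oct has 31 days (250 left).
Nov has 30 days (220 left).
Dec has 31 days (189 left).
Jan has 31 days (158 left).
Feb has 28 days (130 left).
Mar has 31 days (99 left).
Apr has 30 days (69 left).
May has 31 days (38 left).
Jun has 30 days (8 left).
8 days into Jul → Jul 8, 2015.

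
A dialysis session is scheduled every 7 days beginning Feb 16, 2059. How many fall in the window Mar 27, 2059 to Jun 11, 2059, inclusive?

Occurrences land 7·i days after Feb 16, 2059 for i = 0, 1, 2, …
Mar 27, 2059 is 39 days after the start; 39 ÷ 7 = 5 remainder 4; since the remainder is 4, round up to i = 6. First occurrence in the window: #7 on Mar 30, 2059 (6×7 = 42 days in).
Jun 11, 2059 is 115 days after the start; 115 ÷ 7 = 16 remainder 3. Last occurrence in the window: #17 on Jun 8, 2059.
Occurrences #7 through #17: 11 in total.

11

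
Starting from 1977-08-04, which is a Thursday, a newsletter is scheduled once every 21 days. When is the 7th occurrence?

The 7th occurrence is 6 intervals after the first: 6 × 21 = 126 days after 1977-08-04.
August has 31 days — 27 days to the end of August leaves 99.
September has 30 days (69 left).
October has 31 days (38 left).
November has 30 days (8 left).
8 days into December → 1977-12-08.

1977-12-08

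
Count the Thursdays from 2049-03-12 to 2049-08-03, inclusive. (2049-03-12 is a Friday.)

2049-03-12 is a Friday; the first Thursday on or after it is 2049-03-18 (6 days later).
From 2049-03-18 to 2049-08-03: 13 + 30 + 31 + 30 + 31 + 3 = 138 days (rest of March, April, May, June, July, August).
138 ÷ 7 = 19 full weeks with remainder 5, so 19 more Thursdays after the first → 20.

20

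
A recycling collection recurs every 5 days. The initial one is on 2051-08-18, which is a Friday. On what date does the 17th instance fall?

The 17th occurrence is 16 intervals after the first: 16 × 5 = 80 days after 2051-08-18.
August has 31 days — 13 days to the end of August leaves 67.
September has 30 days (37 left).
October has 31 days (6 left).
6 days into November → 2051-11-06.

2051-11-06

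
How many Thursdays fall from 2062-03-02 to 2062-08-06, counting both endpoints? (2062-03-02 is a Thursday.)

2062-03-02 is a Thursday; the first Thursday on or after it is 2062-03-02.
From 2062-03-02 to 2062-08-06: 29 + 30 + 31 + 30 + 31 + 6 = 157 days (rest of March, April, May, June, July, August).
157 ÷ 7 = 22 full weeks with remainder 3, so 22 more Thursdays after the first → 23.

23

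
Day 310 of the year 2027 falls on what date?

November 6, 2027

January has 31 days (310 − 31 = 279 remain).
February has 28 days (279 − 28 = 251 remain).
March has 31 days (251 − 31 = 220 remain).
April has 30 days (220 − 30 = 190 remain).
May has 31 days (190 − 31 = 159 remain).
June has 30 days (159 − 30 = 129 remain).
July has 31 days (129 − 31 = 98 remain).
August has 31 days (98 − 31 = 67 remain).
September has 30 days (67 − 30 = 37 remain).
October has 31 days (37 − 31 = 6 remain).
6 into November → November 6.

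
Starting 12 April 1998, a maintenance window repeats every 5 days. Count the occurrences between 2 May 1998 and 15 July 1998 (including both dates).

Occurrences land 5·i days after 12 April 1998 for i = 0, 1, 2, …
2 May 1998 is 20 days after the start; 20 ÷ 5 = 4 remainder 0. First occurrence in the window: #5 on 2 May 1998 (4×5 = 20 days in).
15 July 1998 is 94 days after the start; 94 ÷ 5 = 18 remainder 4. Last occurrence in the window: #19 on 11 July 1998.
Occurrences #5 through #19: 15 in total.

15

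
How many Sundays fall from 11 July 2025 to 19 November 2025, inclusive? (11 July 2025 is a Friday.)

11 July 2025 is a Friday; the first Sunday on or after it is 13 July 2025 (2 days later).
From 13 July 2025 to 19 November 2025: 18 + 31 + 30 + 31 + 19 = 129 days (rest of July, August, September, October, November).
129 ÷ 7 = 18 full weeks with remainder 3, so 18 more Sundays after the first → 19.

19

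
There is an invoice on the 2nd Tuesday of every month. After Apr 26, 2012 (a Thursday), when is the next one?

May 8, 2012

Apr 2012 starts on a Sunday; its first Tuesday is the 3rd, so the 2nd Tuesday is the 10th — Apr 10, 2012.
That is not after Apr 26, 2012, so look at May 2012.
May 2012 starts on a Tuesday; its first Tuesday is the 1st, so the 2nd Tuesday is the 8th — May 8, 2012.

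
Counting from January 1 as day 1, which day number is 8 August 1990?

Days in months before August: 31 + 28 + 31 + 30 + 31 + 30 + 31 = 212.
Plus 8 days into August → day 220.

220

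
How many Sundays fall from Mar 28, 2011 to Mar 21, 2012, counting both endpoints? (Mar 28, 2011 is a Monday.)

Mar 28, 2011 is a Monday; the first Sunday on or after it is Apr 3, 2011 (6 days later).
From Apr 3, 2011 to Mar 21, 2012: 272 + 81 = 353 days (rest of 2011, to Mar 21, 2012 in 2012).
353 ÷ 7 = 50 full weeks with remainder 3, so 50 more Sundays after the first → 51.

51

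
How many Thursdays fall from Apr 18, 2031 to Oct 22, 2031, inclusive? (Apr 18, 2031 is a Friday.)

26

Apr 18, 2031 is a Friday; the first Thursday on or after it is Apr 24, 2031 (6 days later).
From Apr 24, 2031 to Oct 22, 2031: 6 + 31 + 30 + 31 + 31 + 30 + 22 = 181 days (rest of Apr, May, Jun, Jul, Aug, Sep, Oct).
181 ÷ 7 = 25 full weeks with remainder 6, so 25 more Thursdays after the first → 26.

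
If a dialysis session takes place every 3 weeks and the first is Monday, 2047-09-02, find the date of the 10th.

The 10th occurrence is 9 intervals after the first: 9 × 21 = 189 days after 2047-09-02.
September has 30 days — 28 days to the end of September leaves 161.
October has 31 days (130 left).
November has 30 days (100 left).
December has 31 days (69 left).
January has 31 days (38 left).
February has 29 days (9 left).
9 days into March → 2048-03-09.

2048-03-09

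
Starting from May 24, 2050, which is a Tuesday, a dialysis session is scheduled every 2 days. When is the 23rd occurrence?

The 23rd occurrence is 22 intervals after the first: 22 × 2 = 44 days after May 24, 2050.
May has 31 days — 7 days to the end of May leaves 37.
June has 30 days (7 left).
7 days into July → July 7, 2050.

July 7, 2050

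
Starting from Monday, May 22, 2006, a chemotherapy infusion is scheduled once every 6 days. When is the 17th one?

The 17th occurrence is 16 intervals after the first: 16 × 6 = 96 days after May 22, 2006.
May has 31 days — 9 days to the end of May leaves 87.
June has 30 days (57 left).
July has 31 days (26 left).
26 days into August → August 26, 2006.

August 26, 2006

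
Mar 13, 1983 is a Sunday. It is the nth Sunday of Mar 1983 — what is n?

Day 13 falls in week ⌈13/7⌉ of the month.
Days 1–7 hold the 1st Sunday, 8–14 the 2nd, 15–21 the 3rd, 22–28 the 4th, 29–31 the 5th.
13 is in the range for the 2nd.

2nd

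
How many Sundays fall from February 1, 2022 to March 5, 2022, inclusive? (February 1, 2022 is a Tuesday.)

February 1, 2022 is a Tuesday; the first Sunday on or after it is February 6, 2022 (5 days later).
From February 6, 2022 to March 5, 2022: 22 + 5 = 27 days (rest of February, March).
27 ÷ 7 = 3 full weeks with remainder 6, so 3 more Sundays after the first → 4.

4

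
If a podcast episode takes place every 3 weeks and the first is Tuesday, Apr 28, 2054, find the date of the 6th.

Aug 11, 2054

The 6th occurrence is 5 intervals after the first: 5 × 21 = 105 days after Apr 28, 2054.
Apr has 30 days — 2 days to the end of Apr leaves 103.
May has 31 days (72 left).
Jun has 30 days (42 left).
Jul has 31 days (11 left).
11 days into Aug → Aug 11, 2054.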